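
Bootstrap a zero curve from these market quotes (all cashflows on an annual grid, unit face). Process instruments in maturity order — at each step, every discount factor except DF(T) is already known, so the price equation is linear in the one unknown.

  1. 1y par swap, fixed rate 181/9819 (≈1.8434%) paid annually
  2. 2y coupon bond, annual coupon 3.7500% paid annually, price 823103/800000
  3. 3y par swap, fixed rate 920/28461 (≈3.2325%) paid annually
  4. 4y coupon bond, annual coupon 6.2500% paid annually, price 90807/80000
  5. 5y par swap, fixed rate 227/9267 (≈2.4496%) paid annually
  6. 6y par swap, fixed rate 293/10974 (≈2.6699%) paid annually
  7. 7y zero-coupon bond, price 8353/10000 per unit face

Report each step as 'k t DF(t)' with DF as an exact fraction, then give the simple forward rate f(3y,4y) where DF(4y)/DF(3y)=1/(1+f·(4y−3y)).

1 1 9819/10000
2 2 4781/5000
3 3 227/250
4 4 9009/10000
5 5 1773/2000
6 6 1707/2000
7 7 8353/10000
f(3y,4y) = ((227/250)/(9009/10000) − 1)/(1) = 71/9009 ≈ 0.7881%

step 1 [1y] swap r/1=181/9819: DF=(1 − 181/9819·(0))/(1+181/9819) = 9819/10000 ≈ 0.981900
step 2 [2y] bond c/1=3/80: DF=(823103/800000 − 3/80·(0.981900))/(1+3/80) = 4781/5000 ≈ 0.956200
step 3 [3y] swap r/1=920/28461: DF=(1 − 920/28461·(0.981900+0.956200))/(1+920/28461) = 227/250 ≈ 0.908000
step 4 [4y] bond c/1=1/16: DF=(90807/80000 − 1/16·(0.981900+0.956200+0.908000))/(1+1/16) = 9009/10000 ≈ 0.900900
step 5 [5y] swap r/1=227/9267: DF=(1 − 227/9267·(0.981900+0.956200+0.908000+0.900900))/(1+227/9267) = 1773/2000 ≈ 0.886500
step 6 [6y] swap r/1=293/10974: DF=(1 − 293/10974·(0.981900+0.956200+0.908000+0.900900+0.886500))/(1+293/10974) = 1707/2000 ≈ 0.853500
step 7 [7y] zero: DF = P = 8353/10000 ≈ 0.835300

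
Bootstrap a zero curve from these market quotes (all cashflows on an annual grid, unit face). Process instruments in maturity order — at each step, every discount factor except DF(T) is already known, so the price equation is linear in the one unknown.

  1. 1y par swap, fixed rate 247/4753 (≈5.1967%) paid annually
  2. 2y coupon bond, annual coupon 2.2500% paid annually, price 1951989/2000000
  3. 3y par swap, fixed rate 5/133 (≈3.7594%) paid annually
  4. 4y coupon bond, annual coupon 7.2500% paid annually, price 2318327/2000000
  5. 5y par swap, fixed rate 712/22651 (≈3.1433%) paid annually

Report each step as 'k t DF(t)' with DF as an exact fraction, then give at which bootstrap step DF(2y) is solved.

1 1 4753/5000
2 2 1167/1250
3 3 1791/2000
4 4 8929/10000
5 5 536/625
DF(2y) is solved at step 2

step 1 [1y] swap r/1=247/4753: DF=(1 − 247/4753·(0))/(1+247/4753) = 4753/5000 ≈ 0.950600
step 2 [2y] bond c/1=9/400: DF=(1951989/2000000 − 9/400·(0.950600))/(1+9/400) = 1167/1250 ≈ 0.933600
step 3 [3y] swap r/1=5/133: DF=(1 − 5/133·(0.950600+0.933600))/(1+5/133) = 1791/2000 ≈ 0.895500
step 4 [4y] bond c/1=29/400: DF=(2318327/2000000 − 29/400·(0.950600+0.933600+0.895500))/(1+29/400) = 8929/10000 ≈ 0.892900
step 5 [5y] swap r/1=712/22651: DF=(1 − 712/22651·(0.950600+0.933600+0.895500+0.892900))/(1+712/22651) = 536/625 ≈ 0.857600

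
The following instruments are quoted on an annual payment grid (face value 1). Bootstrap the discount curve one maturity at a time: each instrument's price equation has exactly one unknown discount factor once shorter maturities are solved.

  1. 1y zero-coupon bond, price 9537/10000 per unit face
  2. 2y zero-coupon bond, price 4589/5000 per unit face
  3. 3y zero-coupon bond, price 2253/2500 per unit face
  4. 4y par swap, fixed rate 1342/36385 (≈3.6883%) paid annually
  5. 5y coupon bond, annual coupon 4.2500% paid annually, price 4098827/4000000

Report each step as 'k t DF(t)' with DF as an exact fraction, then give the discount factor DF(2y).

1 1 9537/10000
2 2 4589/5000
3 3 2253/2500
4 4 4329/5000
5 5 4173/5000
DF(2y) = 4589/5000 ≈ 0.917800

step 1 [1y] zero: DF = P = 9537/10000 ≈ 0.953700
step 2 [2y] zero: DF = P = 4589/5000 ≈ 0.917800
step 3 [3y] zero: DF = P = 2253/2500 ≈ 0.901200
step 4 [4y] swap r/1=1342/36385: DF=(1 − 1342/36385·(0.953700+0.917800+0.901200))/(1+1342/36385) = 4329/5000 ≈ 0.865800
step 5 [5y] bond c/1=17/400: DF=(4098827/4000000 − 17/400·(0.953700+0.917800+0.901200+0.865800))/(1+17/400) = 4173/5000 ≈ 0.834600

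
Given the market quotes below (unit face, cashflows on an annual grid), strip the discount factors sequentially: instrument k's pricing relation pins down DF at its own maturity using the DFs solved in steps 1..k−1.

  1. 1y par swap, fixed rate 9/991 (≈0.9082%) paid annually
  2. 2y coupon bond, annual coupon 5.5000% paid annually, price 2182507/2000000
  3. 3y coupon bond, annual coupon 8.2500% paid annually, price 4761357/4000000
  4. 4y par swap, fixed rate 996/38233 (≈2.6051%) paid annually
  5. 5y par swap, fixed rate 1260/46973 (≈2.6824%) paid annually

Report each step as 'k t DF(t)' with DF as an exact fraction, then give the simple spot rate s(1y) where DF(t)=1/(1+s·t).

1 1 991/1000
2 2 9827/10000
3 3 2373/2500
4 4 2251/2500
5 5 437/500
s(1y) = (1/(991/1000) − 1)/(1) = 9/991 ≈ 0.9082%

step 1 [1y] swap r/1=9/991: DF=(1 − 9/991·(0))/(1+9/991) = 991/1000 ≈ 0.991000
step 2 [2y] bond c/1=11/200: DF=(2182507/2000000 − 11/200·(0.991000))/(1+11/200) = 9827/10000 ≈ 0.982700
step 3 [3y] bond c/1=33/400: DF=(4761357/4000000 − 33/400·(0.991000+0.982700))/(1+33/400) = 2373/2500 ≈ 0.949200
step 4 [4y] swap r/1=996/38233: DF=(1 − 996/38233·(0.991000+0.982700+0.949200))/(1+996/38233) = 2251/2500 ≈ 0.900400
step 5 [5y] swap r/1=1260/46973: DF=(1 − 1260/46973·(0.991000+0.982700+0.949200+0.900400))/(1+1260/46973) = 437/500 ≈ 0.874000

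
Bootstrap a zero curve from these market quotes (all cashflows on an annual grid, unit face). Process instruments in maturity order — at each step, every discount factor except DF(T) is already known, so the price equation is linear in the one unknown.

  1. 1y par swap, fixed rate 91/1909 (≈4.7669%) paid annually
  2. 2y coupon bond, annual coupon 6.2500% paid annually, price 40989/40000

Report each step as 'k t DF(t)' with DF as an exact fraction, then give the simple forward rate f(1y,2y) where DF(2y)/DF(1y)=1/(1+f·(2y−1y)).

1 1 1909/2000
2 2 9083/10000
f(1y,2y) = ((1909/2000)/(9083/10000) − 1)/(1) = 462/9083 ≈ 5.0864%

step 1 [1y] swap r/1=91/1909: DF=(1 − 91/1909·(0))/(1+91/1909) = 1909/2000 ≈ 0.954500
step 2 [2y] bond c/1=1/16: DF=(40989/40000 − 1/16·(0.954500))/(1+1/16) = 9083/10000 ≈ 0.908300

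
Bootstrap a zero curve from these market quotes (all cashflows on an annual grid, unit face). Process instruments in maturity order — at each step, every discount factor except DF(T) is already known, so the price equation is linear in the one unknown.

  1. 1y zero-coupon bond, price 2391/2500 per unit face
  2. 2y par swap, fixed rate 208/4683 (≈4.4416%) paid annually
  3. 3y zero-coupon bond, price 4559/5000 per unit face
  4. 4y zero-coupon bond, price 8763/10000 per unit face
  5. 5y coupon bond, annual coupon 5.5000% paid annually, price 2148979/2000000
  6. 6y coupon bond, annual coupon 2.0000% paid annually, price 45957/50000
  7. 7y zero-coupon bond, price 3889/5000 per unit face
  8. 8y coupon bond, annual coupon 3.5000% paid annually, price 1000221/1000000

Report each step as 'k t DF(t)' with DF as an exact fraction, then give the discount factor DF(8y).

1 1 2391/2500
2 2 573/625
3 3 4559/5000
4 4 8763/10000
5 5 2069/2500
6 6 8131/10000
7 7 3889/5000
8 8 951/1250
DF(8y) = 951/1250 ≈ 0.760800

step 1 [1y] zero: DF = P = 2391/2500 ≈ 0.956400
step 2 [2y] swap r/1=208/4683: DF=(1 − 208/4683·(0.956400))/(1+208/4683) = 573/625 ≈ 0.916800
step 3 [3y] zero: DF = P = 4559/5000 ≈ 0.911800
step 4 [4y] zero: DF = P = 8763/10000 ≈ 0.876300
step 5 [5y] bond c/1=11/200: DF=(2148979/2000000 − 11/200·(0.956400+0.916800+0.911800+0.876300))/(1+11/200) = 2069/2500 ≈ 0.827600
step 6 [6y] bond c/1=1/50: DF=(45957/50000 − 1/50·(0.956400+0.916800+0.911800+0.876300+0.827600))/(1+1/50) = 8131/10000 ≈ 0.813100
step 7 [7y] zero: DF = P = 3889/5000 ≈ 0.777800
step 8 [8y] bond c/1=7/200: DF=(1000221/1000000 − 7/200·(0.956400+0.916800+0.911800+0.876300+0.827600+0.813100+0.777800))/(1+7/200) = 951/1250 ≈ 0.760800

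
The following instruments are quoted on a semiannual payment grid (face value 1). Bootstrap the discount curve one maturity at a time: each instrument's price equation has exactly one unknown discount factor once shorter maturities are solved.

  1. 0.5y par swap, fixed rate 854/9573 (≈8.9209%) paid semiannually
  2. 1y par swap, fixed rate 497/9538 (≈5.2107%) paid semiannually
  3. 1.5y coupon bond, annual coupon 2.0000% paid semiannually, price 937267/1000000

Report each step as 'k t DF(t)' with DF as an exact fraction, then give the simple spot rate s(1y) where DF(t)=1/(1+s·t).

1 1/2 9573/10000
2 1 9503/10000
3 3/2 9091/10000
s(1y) = (1/(9503/10000) − 1)/(1) = 497/9503 ≈ 5.2299%

step 1 [0.5y] swap r/2=427/9573: DF=(1 − 427/9573·(0))/(1+427/9573) = 9573/10000 ≈ 0.957300
step 2 [1y] swap r/2=497/19076: DF=(1 − 497/19076·(0.957300))/(1+497/19076) = 9503/10000 ≈ 0.950300
step 3 [1.5y] bond c/2=1/100: DF=(937267/1000000 − 1/100·(0.957300+0.950300))/(1+1/100) = 9091/10000 ≈ 0.909100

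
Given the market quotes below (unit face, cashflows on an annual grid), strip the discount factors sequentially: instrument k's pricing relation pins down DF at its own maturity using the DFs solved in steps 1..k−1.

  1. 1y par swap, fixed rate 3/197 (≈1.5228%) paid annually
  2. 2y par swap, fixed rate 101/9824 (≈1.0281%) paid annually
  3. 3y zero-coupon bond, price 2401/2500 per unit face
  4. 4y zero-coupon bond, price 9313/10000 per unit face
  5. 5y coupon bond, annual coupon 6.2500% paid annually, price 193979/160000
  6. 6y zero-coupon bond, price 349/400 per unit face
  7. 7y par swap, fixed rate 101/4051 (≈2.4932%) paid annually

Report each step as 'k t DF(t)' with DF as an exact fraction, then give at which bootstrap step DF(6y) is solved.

1 1 197/200
2 2 4899/5000
3 3 2401/2500
4 4 9313/10000
5 5 4571/5000
6 6 349/400
7 7 524/625
DF(6y) is solved at step 6

step 1 [1y] swap r/1=3/197: DF=(1 − 3/197·(0))/(1+3/197) = 197/200 ≈ 0.985000
step 2 [2y] swap r/1=101/9824: DF=(1 − 101/9824·(0.985000))/(1+101/9824) = 4899/5000 ≈ 0.979800
step 3 [3y] zero: DF = P = 2401/2500 ≈ 0.960400
step 4 [4y] zero: DF = P = 9313/10000 ≈ 0.931300
step 5 [5y] bond c/1=1/16: DF=(193979/160000 − 1/16·(0.985000+0.979800+0.960400+0.931300))/(1+1/16) = 4571/5000 ≈ 0.914200
step 6 [6y] zero: DF = P = 349/400 ≈ 0.872500
step 7 [7y] swap r/1=101/4051: DF=(1 − 101/4051·(0.985000+0.979800+0.960400+0.931300+0.914200+0.872500))/(1+101/4051) = 524/625 ≈ 0.838400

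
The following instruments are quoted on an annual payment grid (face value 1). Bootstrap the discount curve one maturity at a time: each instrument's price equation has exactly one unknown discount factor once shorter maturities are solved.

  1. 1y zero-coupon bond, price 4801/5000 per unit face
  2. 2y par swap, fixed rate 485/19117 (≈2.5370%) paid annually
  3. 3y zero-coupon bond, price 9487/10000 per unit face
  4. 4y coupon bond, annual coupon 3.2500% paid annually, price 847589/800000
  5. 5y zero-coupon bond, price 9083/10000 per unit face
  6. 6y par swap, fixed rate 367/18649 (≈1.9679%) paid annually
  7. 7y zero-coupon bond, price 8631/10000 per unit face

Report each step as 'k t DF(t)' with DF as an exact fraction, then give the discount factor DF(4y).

step 1 [1y] zero: DF = P = 4801/5000 ≈ 0.960200
step 2 [2y] swap r/1=485/19117: DF=(1 − 485/19117·(0.960200))/(1+485/19117) = 1903/2000 ≈ 0.951500
step 3 [3y] zero: DF = P = 9487/10000 ≈ 0.948700
step 4 [4y] bond c/1=13/400: DF=(847589/800000 − 13/400·(0.960200+0.951500+0.948700))/(1+13/400) = 9361/10000 ≈ 0.936100
step 5 [5y] zero: DF = P = 9083/10000 ≈ 0.908300
step 6 [6y] swap r/1=367/18649: DF=(1 − 367/18649·(0.960200+0.951500+0.948700+0.936100+0.908300))/(1+367/18649) = 8899/10000 ≈ 0.889900
step 7 [7y] zero: DF = P = 8631/10000 ≈ 0.863100

1 1 4801/5000
2 2 1903/2000
3 3 9487/10000
4 4 9361/10000
5 5 9083/10000
6 6 8899/10000
7 7 8631/10000
DF(4y) = 9361/10000 ≈ 0.936100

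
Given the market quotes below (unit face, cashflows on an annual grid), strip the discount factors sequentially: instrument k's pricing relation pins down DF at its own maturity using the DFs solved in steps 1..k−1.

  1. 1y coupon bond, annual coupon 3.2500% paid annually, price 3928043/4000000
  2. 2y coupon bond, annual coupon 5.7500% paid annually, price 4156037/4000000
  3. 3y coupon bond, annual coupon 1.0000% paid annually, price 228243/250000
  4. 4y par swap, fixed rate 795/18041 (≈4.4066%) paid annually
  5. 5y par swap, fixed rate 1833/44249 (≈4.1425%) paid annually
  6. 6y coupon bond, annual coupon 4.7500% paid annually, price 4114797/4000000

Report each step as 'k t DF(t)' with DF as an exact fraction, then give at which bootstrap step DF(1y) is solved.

step 1 [1y] bond c/1=13/400: DF=(3928043/4000000 − 13/400·(0))/(1+13/400) = 9511/10000 ≈ 0.951100
step 2 [2y] bond c/1=23/400: DF=(4156037/4000000 − 23/400·(0.951100))/(1+23/400) = 2327/2500 ≈ 0.930800
step 3 [3y] bond c/1=1/100: DF=(228243/250000 − 1/100·(0.951100+0.930800))/(1+1/100) = 8853/10000 ≈ 0.885300
step 4 [4y] swap r/1=795/18041: DF=(1 − 795/18041·(0.951100+0.930800+0.885300))/(1+795/18041) = 841/1000 ≈ 0.841000
step 5 [5y] swap r/1=1833/44249: DF=(1 − 1833/44249·(0.951100+0.930800+0.885300+0.841000))/(1+1833/44249) = 8167/10000 ≈ 0.816700
step 6 [6y] bond c/1=19/400: DF=(4114797/4000000 − 19/400·(0.951100+0.930800+0.885300+0.841000+0.816700))/(1+19/400) = 3907/5000 ≈ 0.781400

1 1 9511/10000
2 2 2327/2500
3 3 8853/10000
4 4 841/1000
5 5 8167/10000
6 6 3907/5000
DF(1y) is solved at step 1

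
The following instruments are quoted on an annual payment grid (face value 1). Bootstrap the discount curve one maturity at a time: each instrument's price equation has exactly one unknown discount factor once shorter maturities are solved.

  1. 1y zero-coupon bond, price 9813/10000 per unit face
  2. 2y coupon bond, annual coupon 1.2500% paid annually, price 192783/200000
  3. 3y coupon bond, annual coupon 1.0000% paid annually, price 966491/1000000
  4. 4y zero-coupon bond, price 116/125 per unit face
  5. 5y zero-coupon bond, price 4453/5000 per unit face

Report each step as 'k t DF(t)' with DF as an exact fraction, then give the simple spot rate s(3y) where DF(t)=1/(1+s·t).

step 1 [1y] zero: DF = P = 9813/10000 ≈ 0.981300
step 2 [2y] bond c/1=1/80: DF=(192783/200000 − 1/80·(0.981300))/(1+1/80) = 9399/10000 ≈ 0.939900
step 3 [3y] bond c/1=1/100: DF=(966491/1000000 − 1/100·(0.981300+0.939900))/(1+1/100) = 9379/10000 ≈ 0.937900
step 4 [4y] zero: DF = P = 116/125 ≈ 0.928000
step 5 [5y] zero: DF = P = 4453/5000 ≈ 0.890600

1 1 9813/10000
2 2 9399/10000
3 3 9379/10000
4 4 116/125
5 5 4453/5000
s(3y) = (1/(9379/10000) − 1)/(3) = 207/9379 ≈ 2.2071%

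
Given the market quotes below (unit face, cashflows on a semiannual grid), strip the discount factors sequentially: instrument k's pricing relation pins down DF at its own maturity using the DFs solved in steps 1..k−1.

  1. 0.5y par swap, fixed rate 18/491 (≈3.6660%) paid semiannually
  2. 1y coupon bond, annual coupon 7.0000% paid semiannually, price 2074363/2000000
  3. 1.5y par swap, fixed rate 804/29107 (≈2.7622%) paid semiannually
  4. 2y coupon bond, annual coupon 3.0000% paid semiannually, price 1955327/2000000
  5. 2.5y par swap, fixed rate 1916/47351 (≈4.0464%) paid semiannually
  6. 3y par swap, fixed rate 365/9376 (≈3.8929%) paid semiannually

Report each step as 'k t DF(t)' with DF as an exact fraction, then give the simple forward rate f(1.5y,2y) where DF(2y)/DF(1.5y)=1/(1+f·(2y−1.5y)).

step 1 [0.5y] swap r/2=9/491: DF=(1 − 9/491·(0))/(1+9/491) = 491/500 ≈ 0.982000
step 2 [1y] bond c/2=7/200: DF=(2074363/2000000 − 7/200·(0.982000))/(1+7/200) = 9689/10000 ≈ 0.968900
step 3 [1.5y] swap r/2=402/29107: DF=(1 − 402/29107·(0.982000+0.968900))/(1+402/29107) = 4799/5000 ≈ 0.959800
step 4 [2y] bond c/2=3/200: DF=(1955327/2000000 − 3/200·(0.982000+0.968900+0.959800))/(1+3/200) = 4601/5000 ≈ 0.920200
step 5 [2.5y] swap r/2=958/47351: DF=(1 − 958/47351·(0.982000+0.968900+0.959800+0.920200))/(1+958/47351) = 4521/5000 ≈ 0.904200
step 6 [3y] swap r/2=365/18752: DF=(1 − 365/18752·(0.982000+0.968900+0.959800+0.920200+0.904200))/(1+365/18752) = 1781/2000 ≈ 0.890500

1 1/2 491/500
2 1 9689/10000
3 3/2 4799/5000
4 2 4601/5000
5 5/2 4521/5000
6 3 1781/2000
f(1.5y,2y) = ((4799/5000)/(4601/5000) − 1)/(1/2) = 396/4601 ≈ 8.6068%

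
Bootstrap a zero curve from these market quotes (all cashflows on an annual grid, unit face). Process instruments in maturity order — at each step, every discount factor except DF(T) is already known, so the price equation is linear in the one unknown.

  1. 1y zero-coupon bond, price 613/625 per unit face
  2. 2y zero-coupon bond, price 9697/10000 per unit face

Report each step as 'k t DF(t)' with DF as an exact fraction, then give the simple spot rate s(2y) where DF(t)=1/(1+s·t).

step 1 [1y] zero: DF = P = 613/625 ≈ 0.980800
step 2 [2y] zero: DF = P = 9697/10000 ≈ 0.969700

1 1 613/625
2 2 9697/10000
s(2y) = (1/(9697/10000) − 1)/(2) = 303/19394 ≈ 1.5623%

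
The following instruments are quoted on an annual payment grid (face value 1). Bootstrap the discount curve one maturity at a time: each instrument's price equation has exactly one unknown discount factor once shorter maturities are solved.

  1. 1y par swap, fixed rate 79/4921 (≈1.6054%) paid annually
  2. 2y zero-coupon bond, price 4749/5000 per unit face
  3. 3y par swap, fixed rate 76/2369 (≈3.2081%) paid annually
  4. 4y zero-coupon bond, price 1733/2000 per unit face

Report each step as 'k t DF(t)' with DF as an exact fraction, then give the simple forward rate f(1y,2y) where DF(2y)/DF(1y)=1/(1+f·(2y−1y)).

1 1 4921/5000
2 2 4749/5000
3 3 568/625
4 4 1733/2000
f(1y,2y) = ((4921/5000)/(4749/5000) − 1)/(1) = 172/4749 ≈ 3.6218%

step 1 [1y] swap r/1=79/4921: DF=(1 − 79/4921·(0))/(1+79/4921) = 4921/5000 ≈ 0.984200
step 2 [2y] zero: DF = P = 4749/5000 ≈ 0.949800
step 3 [3y] swap r/1=76/2369: DF=(1 − 76/2369·(0.984200+0.949800))/(1+76/2369) = 568/625 ≈ 0.908800
step 4 [4y] zero: DF = P = 1733/2000 ≈ 0.866500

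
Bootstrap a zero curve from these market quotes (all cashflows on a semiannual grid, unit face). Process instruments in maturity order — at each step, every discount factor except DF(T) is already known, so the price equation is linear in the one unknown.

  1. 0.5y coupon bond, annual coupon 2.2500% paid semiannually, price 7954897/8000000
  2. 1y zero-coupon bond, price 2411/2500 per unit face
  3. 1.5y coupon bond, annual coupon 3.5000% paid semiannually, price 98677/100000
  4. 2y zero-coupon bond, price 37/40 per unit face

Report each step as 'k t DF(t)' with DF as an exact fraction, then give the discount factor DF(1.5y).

step 1 [0.5y] bond c/2=9/800: DF=(7954897/8000000 − 9/800·(0))/(1+9/800) = 9833/10000 ≈ 0.983300
step 2 [1y] zero: DF = P = 2411/2500 ≈ 0.964400
step 3 [1.5y] bond c/2=7/400: DF=(98677/100000 − 7/400·(0.983300+0.964400))/(1+7/400) = 9363/10000 ≈ 0.936300
step 4 [2y] zero: DF = P = 37/40 ≈ 0.925000

1 1/2 9833/10000
2 1 2411/2500
3 3/2 9363/10000
4 2 37/40
DF(1.5y) = 9363/10000 ≈ 0.936300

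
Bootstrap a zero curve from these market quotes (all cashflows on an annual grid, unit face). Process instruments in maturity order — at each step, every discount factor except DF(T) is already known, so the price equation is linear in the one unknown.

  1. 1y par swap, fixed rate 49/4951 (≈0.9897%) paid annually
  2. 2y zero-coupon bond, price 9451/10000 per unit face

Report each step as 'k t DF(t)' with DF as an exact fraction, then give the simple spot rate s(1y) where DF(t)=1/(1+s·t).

1 1 4951/5000
2 2 9451/10000
s(1y) = (1/(4951/5000) − 1)/(1) = 49/4951 ≈ 0.9897%

step 1 [1y] swap r/1=49/4951: DF=(1 − 49/4951·(0))/(1+49/4951) = 4951/5000 ≈ 0.990200
step 2 [2y] zero: DF = P = 9451/10000 ≈ 0.945100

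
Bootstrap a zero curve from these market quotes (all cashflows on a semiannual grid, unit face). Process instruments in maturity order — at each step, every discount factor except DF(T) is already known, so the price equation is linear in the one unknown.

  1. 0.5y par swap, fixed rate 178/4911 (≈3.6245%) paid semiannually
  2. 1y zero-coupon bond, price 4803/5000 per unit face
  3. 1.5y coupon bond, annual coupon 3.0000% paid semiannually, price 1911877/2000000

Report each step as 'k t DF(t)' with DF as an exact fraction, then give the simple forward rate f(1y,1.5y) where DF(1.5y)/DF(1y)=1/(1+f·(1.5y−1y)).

1 1/2 4911/5000
2 1 4803/5000
3 3/2 9131/10000
f(1y,1.5y) = ((4803/5000)/(9131/10000) − 1)/(1/2) = 950/9131 ≈ 10.4041%

step 1 [0.5y] swap r/2=89/4911: DF=(1 − 89/4911·(0))/(1+89/4911) = 4911/5000 ≈ 0.982200
step 2 [1y] zero: DF = P = 4803/5000 ≈ 0.960600
step 3 [1.5y] bond c/2=3/200: DF=(1911877/2000000 − 3/200·(0.982200+0.960600))/(1+3/200) = 9131/10000 ≈ 0.913100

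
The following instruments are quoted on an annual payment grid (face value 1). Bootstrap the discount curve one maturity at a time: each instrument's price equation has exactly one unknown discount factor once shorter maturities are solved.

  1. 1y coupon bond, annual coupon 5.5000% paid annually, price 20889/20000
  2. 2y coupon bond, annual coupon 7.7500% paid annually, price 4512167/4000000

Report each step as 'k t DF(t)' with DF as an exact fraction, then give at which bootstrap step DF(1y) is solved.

1 1 99/100
2 2 9757/10000
DF(1y) is solved at step 1

step 1 [1y] bond c/1=11/200: DF=(20889/20000 − 11/200·(0))/(1+11/200) = 99/100 ≈ 0.990000
step 2 [2y] bond c/1=31/400: DF=(4512167/4000000 − 31/400·(0.990000))/(1+31/400) = 9757/10000 ≈ 0.975700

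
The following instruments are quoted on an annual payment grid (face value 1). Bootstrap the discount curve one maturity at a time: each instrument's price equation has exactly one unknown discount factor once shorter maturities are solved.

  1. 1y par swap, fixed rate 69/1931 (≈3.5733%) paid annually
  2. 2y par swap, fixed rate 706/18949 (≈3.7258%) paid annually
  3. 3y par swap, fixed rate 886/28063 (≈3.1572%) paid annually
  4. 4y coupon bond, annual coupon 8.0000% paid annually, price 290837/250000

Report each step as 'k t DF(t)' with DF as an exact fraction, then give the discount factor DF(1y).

step 1 [1y] swap r/1=69/1931: DF=(1 − 69/1931·(0))/(1+69/1931) = 1931/2000 ≈ 0.965500
step 2 [2y] swap r/1=706/18949: DF=(1 − 706/18949·(0.965500))/(1+706/18949) = 4647/5000 ≈ 0.929400
step 3 [3y] swap r/1=886/28063: DF=(1 − 886/28063·(0.965500+0.929400))/(1+886/28063) = 4557/5000 ≈ 0.911400
step 4 [4y] bond c/1=2/25: DF=(290837/250000 − 2/25·(0.965500+0.929400+0.911400))/(1+2/25) = 8693/10000 ≈ 0.869300

1 1 1931/2000
2 2 4647/5000
3 3 4557/5000
4 4 8693/10000
DF(1y) = 1931/2000 ≈ 0.965500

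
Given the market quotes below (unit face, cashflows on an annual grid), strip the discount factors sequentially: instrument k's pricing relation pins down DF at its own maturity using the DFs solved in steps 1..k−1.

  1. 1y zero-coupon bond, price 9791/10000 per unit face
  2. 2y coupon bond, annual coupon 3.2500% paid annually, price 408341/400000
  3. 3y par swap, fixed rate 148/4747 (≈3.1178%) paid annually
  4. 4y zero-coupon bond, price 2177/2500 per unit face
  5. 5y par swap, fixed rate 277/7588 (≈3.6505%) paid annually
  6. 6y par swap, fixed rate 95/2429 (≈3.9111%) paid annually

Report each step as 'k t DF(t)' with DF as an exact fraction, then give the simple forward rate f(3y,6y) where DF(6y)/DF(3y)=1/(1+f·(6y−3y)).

1 1 9791/10000
2 2 9579/10000
3 3 1139/1250
4 4 2177/2500
5 5 4169/5000
6 6 791/1000
f(3y,6y) = ((1139/1250)/(791/1000) − 1)/(3) = 601/11865 ≈ 5.0653%

step 1 [1y] zero: DF = P = 9791/10000 ≈ 0.979100
step 2 [2y] bond c/1=13/400: DF=(408341/400000 − 13/400·(0.979100))/(1+13/400) = 9579/10000 ≈ 0.957900
step 3 [3y] swap r/1=148/4747: DF=(1 − 148/4747·(0.979100+0.957900))/(1+148/4747) = 1139/1250 ≈ 0.911200
step 4 [4y] zero: DF = P = 2177/2500 ≈ 0.870800
step 5 [5y] swap r/1=277/7588: DF=(1 − 277/7588·(0.979100+0.957900+0.911200+0.870800))/(1+277/7588) = 4169/5000 ≈ 0.833800
step 6 [6y] swap r/1=95/2429: DF=(1 − 95/2429·(0.979100+0.957900+0.911200+0.870800+0.833800))/(1+95/2429) = 791/1000 ≈ 0.791000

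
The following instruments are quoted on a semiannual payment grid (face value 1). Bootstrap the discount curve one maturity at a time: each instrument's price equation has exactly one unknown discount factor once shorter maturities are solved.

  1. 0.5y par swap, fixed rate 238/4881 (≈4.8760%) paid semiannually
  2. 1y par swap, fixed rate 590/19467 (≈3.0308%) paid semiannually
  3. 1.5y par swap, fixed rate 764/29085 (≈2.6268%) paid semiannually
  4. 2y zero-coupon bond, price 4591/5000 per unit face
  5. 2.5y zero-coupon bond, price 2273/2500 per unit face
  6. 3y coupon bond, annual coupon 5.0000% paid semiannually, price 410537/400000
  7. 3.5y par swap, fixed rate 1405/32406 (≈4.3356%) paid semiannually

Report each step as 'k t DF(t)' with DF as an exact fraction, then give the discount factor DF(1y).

step 1 [0.5y] swap r/2=119/4881: DF=(1 − 119/4881·(0))/(1+119/4881) = 4881/5000 ≈ 0.976200
step 2 [1y] swap r/2=295/19467: DF=(1 − 295/19467·(0.976200))/(1+295/19467) = 1941/2000 ≈ 0.970500
step 3 [1.5y] swap r/2=382/29085: DF=(1 − 382/29085·(0.976200+0.970500))/(1+382/29085) = 4809/5000 ≈ 0.961800
step 4 [2y] zero: DF = P = 4591/5000 ≈ 0.918200
step 5 [2.5y] zero: DF = P = 2273/2500 ≈ 0.909200
step 6 [3y] bond c/2=1/40: DF=(410537/400000 − 1/40·(0.976200+0.970500+0.961800+0.918200+0.909200))/(1+1/40) = 4429/5000 ≈ 0.885800
step 7 [3.5y] swap r/2=1405/64812: DF=(1 − 1405/64812·(0.976200+0.970500+0.961800+0.918200+0.909200+0.885800))/(1+1405/64812) = 1719/2000 ≈ 0.859500

1 1/2 4881/5000
2 1 1941/2000
3 3/2 4809/5000
4 2 4591/5000
5 5/2 2273/2500
6 3 4429/5000
7 7/2 1719/2000
DF(1y) = 1941/2000 ≈ 0.970500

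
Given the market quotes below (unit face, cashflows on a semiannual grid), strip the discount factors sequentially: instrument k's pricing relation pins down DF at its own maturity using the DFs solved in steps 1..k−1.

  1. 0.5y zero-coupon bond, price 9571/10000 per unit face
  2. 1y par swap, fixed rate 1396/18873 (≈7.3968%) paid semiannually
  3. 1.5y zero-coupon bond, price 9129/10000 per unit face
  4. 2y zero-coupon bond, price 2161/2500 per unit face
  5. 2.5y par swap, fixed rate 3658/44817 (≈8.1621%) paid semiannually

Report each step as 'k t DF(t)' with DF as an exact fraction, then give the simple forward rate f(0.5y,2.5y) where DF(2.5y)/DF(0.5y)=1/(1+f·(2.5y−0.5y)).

step 1 [0.5y] zero: DF = P = 9571/10000 ≈ 0.957100
step 2 [1y] swap r/2=698/18873: DF=(1 − 698/18873·(0.957100))/(1+698/18873) = 4651/5000 ≈ 0.930200
step 3 [1.5y] zero: DF = P = 9129/10000 ≈ 0.912900
step 4 [2y] zero: DF = P = 2161/2500 ≈ 0.864400
step 5 [2.5y] swap r/2=1829/44817: DF=(1 − 1829/44817·(0.957100+0.930200+0.912900+0.864400))/(1+1829/44817) = 8171/10000 ≈ 0.817100

1 1/2 9571/10000
2 1 4651/5000
3 3/2 9129/10000
4 2 2161/2500
5 5/2 8171/10000
f(0.5y,2.5y) = ((9571/10000)/(8171/10000) − 1)/(2) = 700/8171 ≈ 8.5669%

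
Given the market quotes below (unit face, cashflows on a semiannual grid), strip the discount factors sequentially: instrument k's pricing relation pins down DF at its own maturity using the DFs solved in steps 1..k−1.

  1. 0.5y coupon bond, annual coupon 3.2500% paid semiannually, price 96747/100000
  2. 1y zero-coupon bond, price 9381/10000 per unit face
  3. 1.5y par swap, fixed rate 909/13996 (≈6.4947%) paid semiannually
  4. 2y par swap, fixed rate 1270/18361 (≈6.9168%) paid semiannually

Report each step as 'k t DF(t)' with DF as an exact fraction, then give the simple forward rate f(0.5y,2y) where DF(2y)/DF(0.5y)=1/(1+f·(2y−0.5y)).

1 1/2 119/125
2 1 9381/10000
3 3/2 9091/10000
4 2 873/1000
f(0.5y,2y) = ((119/125)/(873/1000) − 1)/(3/2) = 158/2619 ≈ 6.0328%

step 1 [0.5y] bond c/2=13/800: DF=(96747/100000 − 13/800·(0))/(1+13/800) = 119/125 ≈ 0.952000
step 2 [1y] zero: DF = P = 9381/10000 ≈ 0.938100
step 3 [1.5y] swap r/2=909/27992: DF=(1 − 909/27992·(0.952000+0.938100))/(1+909/27992) = 9091/10000 ≈ 0.909100
step 4 [2y] swap r/2=635/18361: DF=(1 − 635/18361·(0.952000+0.938100+0.909100))/(1+635/18361) = 873/1000 ≈ 0.873000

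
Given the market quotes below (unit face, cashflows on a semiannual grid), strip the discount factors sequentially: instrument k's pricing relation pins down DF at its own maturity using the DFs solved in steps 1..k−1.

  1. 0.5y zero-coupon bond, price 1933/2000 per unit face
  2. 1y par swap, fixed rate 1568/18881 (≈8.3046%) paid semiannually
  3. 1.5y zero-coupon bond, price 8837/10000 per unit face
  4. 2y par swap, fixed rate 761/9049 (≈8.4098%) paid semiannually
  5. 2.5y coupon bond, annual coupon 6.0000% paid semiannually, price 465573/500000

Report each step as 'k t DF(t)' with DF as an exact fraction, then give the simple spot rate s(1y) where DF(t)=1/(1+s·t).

step 1 [0.5y] zero: DF = P = 1933/2000 ≈ 0.966500
step 2 [1y] swap r/2=784/18881: DF=(1 − 784/18881·(0.966500))/(1+784/18881) = 576/625 ≈ 0.921600
step 3 [1.5y] zero: DF = P = 8837/10000 ≈ 0.883700
step 4 [2y] swap r/2=761/18098: DF=(1 − 761/18098·(0.966500+0.921600+0.883700))/(1+761/18098) = 4239/5000 ≈ 0.847800
step 5 [2.5y] bond c/2=3/100: DF=(465573/500000 − 3/100·(0.966500+0.921600+0.883700+0.847800))/(1+3/100) = 3993/5000 ≈ 0.798600

1 1/2 1933/2000
2 1 576/625
3 3/2 8837/10000
4 2 4239/5000
5 5/2 3993/5000
s(1y) = (1/(576/625) − 1)/(1) = 49/576 ≈ 8.5069%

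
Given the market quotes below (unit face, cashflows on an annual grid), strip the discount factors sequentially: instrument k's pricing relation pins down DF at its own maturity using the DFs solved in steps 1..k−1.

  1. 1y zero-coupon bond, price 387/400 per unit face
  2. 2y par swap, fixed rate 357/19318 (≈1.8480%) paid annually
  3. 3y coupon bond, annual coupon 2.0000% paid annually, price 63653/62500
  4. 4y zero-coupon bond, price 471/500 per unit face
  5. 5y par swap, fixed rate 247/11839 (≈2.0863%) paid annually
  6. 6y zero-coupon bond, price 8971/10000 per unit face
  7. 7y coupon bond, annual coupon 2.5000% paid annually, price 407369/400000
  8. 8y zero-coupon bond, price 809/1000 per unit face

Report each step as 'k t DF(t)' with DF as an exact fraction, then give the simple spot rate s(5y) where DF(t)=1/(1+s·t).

step 1 [1y] zero: DF = P = 387/400 ≈ 0.967500
step 2 [2y] swap r/1=357/19318: DF=(1 − 357/19318·(0.967500))/(1+357/19318) = 9643/10000 ≈ 0.964300
step 3 [3y] bond c/1=1/50: DF=(63653/62500 − 1/50·(0.967500+0.964300))/(1+1/50) = 4803/5000 ≈ 0.960600
step 4 [4y] zero: DF = P = 471/500 ≈ 0.942000
step 5 [5y] swap r/1=247/11839: DF=(1 − 247/11839·(0.967500+0.964300+0.960600+0.942000))/(1+247/11839) = 2253/2500 ≈ 0.901200
step 6 [6y] zero: DF = P = 8971/10000 ≈ 0.897100
step 7 [7y] bond c/1=1/40: DF=(407369/400000 − 1/40·(0.967500+0.964300+0.960600+0.942000+0.901200+0.897100))/(1+1/40) = 4281/5000 ≈ 0.856200
step 8 [8y] zero: DF = P = 809/1000 ≈ 0.809000

1 1 387/400
2 2 9643/10000
3 3 4803/5000
4 4 471/500
5 5 2253/2500
6 6 8971/10000
7 7 4281/5000
8 8 809/1000
s(5y) = (1/(2253/2500) − 1)/(5) = 247/11265 ≈ 2.1926%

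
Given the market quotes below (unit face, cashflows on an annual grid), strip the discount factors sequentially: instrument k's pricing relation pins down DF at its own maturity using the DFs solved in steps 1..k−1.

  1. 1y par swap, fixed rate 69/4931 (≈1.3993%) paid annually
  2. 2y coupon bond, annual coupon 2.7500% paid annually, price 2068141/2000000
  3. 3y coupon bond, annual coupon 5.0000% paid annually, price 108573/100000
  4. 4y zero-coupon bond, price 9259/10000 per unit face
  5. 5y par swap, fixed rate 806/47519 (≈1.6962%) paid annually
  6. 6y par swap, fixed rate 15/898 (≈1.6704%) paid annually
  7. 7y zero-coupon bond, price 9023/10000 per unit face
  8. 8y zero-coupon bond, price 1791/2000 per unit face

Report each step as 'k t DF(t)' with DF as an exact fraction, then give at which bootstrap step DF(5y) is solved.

1 1 4931/5000
2 2 49/50
3 3 2351/2500
4 4 9259/10000
5 5 4597/5000
6 6 1811/2000
7 7 9023/10000
8 8 1791/2000
DF(5y) is solved at step 5

step 1 [1y] swap r/1=69/4931: DF=(1 − 69/4931·(0))/(1+69/4931) = 4931/5000 ≈ 0.986200
step 2 [2y] bond c/1=11/400: DF=(2068141/2000000 − 11/400·(0.986200))/(1+11/400) = 49/50 ≈ 0.980000
step 3 [3y] bond c/1=1/20: DF=(108573/100000 − 1/20·(0.986200+0.980000))/(1+1/20) = 2351/2500 ≈ 0.940400
step 4 [4y] zero: DF = P = 9259/10000 ≈ 0.925900
step 5 [5y] swap r/1=806/47519: DF=(1 − 806/47519·(0.986200+0.980000+0.940400+0.925900))/(1+806/47519) = 4597/5000 ≈ 0.919400
step 6 [6y] swap r/1=15/898: DF=(1 − 15/898·(0.986200+0.980000+0.940400+0.925900+0.919400))/(1+15/898) = 1811/2000 ≈ 0.905500
step 7 [7y] zero: DF = P = 9023/10000 ≈ 0.902300
step 8 [8y] zero: DF = P = 1791/2000 ≈ 0.895500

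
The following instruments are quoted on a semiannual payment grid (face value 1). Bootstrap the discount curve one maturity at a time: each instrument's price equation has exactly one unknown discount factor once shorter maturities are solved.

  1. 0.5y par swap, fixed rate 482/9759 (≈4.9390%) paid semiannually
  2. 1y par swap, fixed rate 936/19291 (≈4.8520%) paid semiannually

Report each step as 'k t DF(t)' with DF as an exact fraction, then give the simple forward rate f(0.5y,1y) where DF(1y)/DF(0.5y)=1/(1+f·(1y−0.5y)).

step 1 [0.5y] swap r/2=241/9759: DF=(1 − 241/9759·(0))/(1+241/9759) = 9759/10000 ≈ 0.975900
step 2 [1y] swap r/2=468/19291: DF=(1 − 468/19291·(0.975900))/(1+468/19291) = 2383/2500 ≈ 0.953200

1 1/2 9759/10000
2 1 2383/2500
f(0.5y,1y) = ((9759/10000)/(2383/2500) − 1)/(1/2) = 227/4766 ≈ 4.7629%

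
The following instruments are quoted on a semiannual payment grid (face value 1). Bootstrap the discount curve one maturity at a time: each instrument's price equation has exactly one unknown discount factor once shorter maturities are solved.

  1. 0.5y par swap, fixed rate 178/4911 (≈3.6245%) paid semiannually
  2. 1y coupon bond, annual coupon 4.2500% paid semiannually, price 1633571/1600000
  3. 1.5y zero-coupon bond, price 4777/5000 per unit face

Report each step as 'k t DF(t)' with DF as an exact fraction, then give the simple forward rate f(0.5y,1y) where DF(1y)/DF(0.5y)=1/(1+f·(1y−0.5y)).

step 1 [0.5y] swap r/2=89/4911: DF=(1 − 89/4911·(0))/(1+89/4911) = 4911/5000 ≈ 0.982200
step 2 [1y] bond c/2=17/800: DF=(1633571/1600000 − 17/800·(0.982200))/(1+17/800) = 9793/10000 ≈ 0.979300
step 3 [1.5y] zero: DF = P = 4777/5000 ≈ 0.955400

1 1/2 4911/5000
2 1 9793/10000
3 3/2 4777/5000
f(0.5y,1y) = ((4911/5000)/(9793/10000) − 1)/(1/2) = 58/9793 ≈ 0.5923%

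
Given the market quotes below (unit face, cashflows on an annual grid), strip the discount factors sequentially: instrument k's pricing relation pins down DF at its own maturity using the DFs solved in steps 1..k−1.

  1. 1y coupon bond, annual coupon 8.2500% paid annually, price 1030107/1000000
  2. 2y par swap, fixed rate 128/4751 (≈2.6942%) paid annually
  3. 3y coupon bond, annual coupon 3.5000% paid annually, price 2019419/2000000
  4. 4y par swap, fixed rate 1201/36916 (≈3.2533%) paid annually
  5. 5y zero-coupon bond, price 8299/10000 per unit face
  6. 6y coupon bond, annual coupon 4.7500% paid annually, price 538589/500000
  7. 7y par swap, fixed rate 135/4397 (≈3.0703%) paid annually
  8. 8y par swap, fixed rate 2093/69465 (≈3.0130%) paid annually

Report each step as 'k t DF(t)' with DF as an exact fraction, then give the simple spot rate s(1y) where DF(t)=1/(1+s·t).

step 1 [1y] bond c/1=33/400: DF=(1030107/1000000 − 33/400·(0))/(1+33/400) = 2379/2500 ≈ 0.951600
step 2 [2y] swap r/1=128/4751: DF=(1 − 128/4751·(0.951600))/(1+128/4751) = 593/625 ≈ 0.948800
step 3 [3y] bond c/1=7/200: DF=(2019419/2000000 − 7/200·(0.951600+0.948800))/(1+7/200) = 9113/10000 ≈ 0.911300
step 4 [4y] swap r/1=1201/36916: DF=(1 − 1201/36916·(0.951600+0.948800+0.911300))/(1+1201/36916) = 8799/10000 ≈ 0.879900
step 5 [5y] zero: DF = P = 8299/10000 ≈ 0.829900
step 6 [6y] bond c/1=19/400: DF=(538589/500000 − 19/400·(0.951600+0.948800+0.911300+0.879900+0.829900))/(1+19/400) = 8233/10000 ≈ 0.823300
step 7 [7y] swap r/1=135/4397: DF=(1 − 135/4397·(0.951600+0.948800+0.911300+0.879900+0.829900+0.823300))/(1+135/4397) = 811/1000 ≈ 0.811000
step 8 [8y] swap r/1=2093/69465: DF=(1 − 2093/69465·(0.951600+0.948800+0.911300+0.879900+0.829900+0.823300+0.811000))/(1+2093/69465) = 7907/10000 ≈ 0.790700

1 1 2379/2500
2 2 593/625
3 3 9113/10000
4 4 8799/10000
5 5 8299/10000
6 6 8233/10000
7 7 811/1000
8 8 7907/10000
s(1y) = (1/(2379/2500) − 1)/(1) = 121/2379 ≈ 5.0862%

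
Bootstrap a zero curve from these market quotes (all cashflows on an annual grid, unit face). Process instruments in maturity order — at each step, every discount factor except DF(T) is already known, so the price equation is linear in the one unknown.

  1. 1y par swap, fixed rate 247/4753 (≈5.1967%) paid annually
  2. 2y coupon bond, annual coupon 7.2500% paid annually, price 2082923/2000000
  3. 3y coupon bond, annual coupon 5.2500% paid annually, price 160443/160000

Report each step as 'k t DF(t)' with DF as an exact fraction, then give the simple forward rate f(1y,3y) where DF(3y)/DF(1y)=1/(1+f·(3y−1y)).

step 1 [1y] swap r/1=247/4753: DF=(1 − 247/4753·(0))/(1+247/4753) = 4753/5000 ≈ 0.950600
step 2 [2y] bond c/1=29/400: DF=(2082923/2000000 − 29/400·(0.950600))/(1+29/400) = 2267/2500 ≈ 0.906800
step 3 [3y] bond c/1=21/400: DF=(160443/160000 − 21/400·(0.950600+0.906800))/(1+21/400) = 8601/10000 ≈ 0.860100

1 1 4753/5000
2 2 2267/2500
3 3 8601/10000
f(1y,3y) = ((4753/5000)/(8601/10000) − 1)/(2) = 905/17202 ≈ 5.2610%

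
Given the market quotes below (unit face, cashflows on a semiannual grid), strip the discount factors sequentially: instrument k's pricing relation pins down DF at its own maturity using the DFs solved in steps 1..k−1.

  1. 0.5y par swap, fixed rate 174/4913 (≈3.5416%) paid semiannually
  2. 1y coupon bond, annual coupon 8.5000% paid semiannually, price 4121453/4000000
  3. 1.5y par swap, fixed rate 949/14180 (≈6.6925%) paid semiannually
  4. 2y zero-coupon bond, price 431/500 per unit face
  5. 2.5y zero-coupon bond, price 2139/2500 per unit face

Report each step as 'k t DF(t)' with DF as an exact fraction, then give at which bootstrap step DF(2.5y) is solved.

1 1/2 4913/5000
2 1 9483/10000
3 3/2 9051/10000
4 2 431/500
5 5/2 2139/2500
DF(2.5y) is solved at step 5

step 1 [0.5y] swap r/2=87/4913: DF=(1 − 87/4913·(0))/(1+87/4913) = 4913/5000 ≈ 0.982600
step 2 [1y] bond c/2=17/400: DF=(4121453/4000000 − 17/400·(0.982600))/(1+17/400) = 9483/10000 ≈ 0.948300
step 3 [1.5y] swap r/2=949/28360: DF=(1 − 949/28360·(0.982600+0.948300))/(1+949/28360) = 9051/10000 ≈ 0.905100
step 4 [2y] zero: DF = P = 431/500 ≈ 0.862000
step 5 [2.5y] zero: DF = P = 2139/2500 ≈ 0.855600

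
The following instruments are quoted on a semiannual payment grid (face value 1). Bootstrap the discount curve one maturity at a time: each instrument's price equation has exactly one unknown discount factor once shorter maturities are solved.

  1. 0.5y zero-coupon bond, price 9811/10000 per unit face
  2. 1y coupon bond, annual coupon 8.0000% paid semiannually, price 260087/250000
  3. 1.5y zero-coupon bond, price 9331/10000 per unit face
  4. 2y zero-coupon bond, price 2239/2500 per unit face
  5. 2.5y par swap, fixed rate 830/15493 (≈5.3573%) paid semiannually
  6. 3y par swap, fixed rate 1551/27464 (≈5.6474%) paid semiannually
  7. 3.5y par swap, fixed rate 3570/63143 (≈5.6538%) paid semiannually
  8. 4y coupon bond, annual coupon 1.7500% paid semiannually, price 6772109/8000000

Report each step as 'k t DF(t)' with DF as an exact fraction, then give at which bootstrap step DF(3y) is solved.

1 1/2 9811/10000
2 1 4813/5000
3 3/2 9331/10000
4 2 2239/2500
5 5/2 1751/2000
6 3 8449/10000
7 7/2 1643/2000
8 4 1961/2500
DF(3y) is solved at step 6

step 1 [0.5y] zero: DF = P = 9811/10000 ≈ 0.981100
step 2 [1y] bond c/2=1/25: DF=(260087/250000 − 1/25·(0.981100))/(1+1/25) = 4813/5000 ≈ 0.962600
step 3 [1.5y] zero: DF = P = 9331/10000 ≈ 0.933100
step 4 [2y] zero: DF = P = 2239/2500 ≈ 0.895600
step 5 [2.5y] swap r/2=415/15493: DF=(1 − 415/15493·(0.981100+0.962600+0.933100+0.895600))/(1+415/15493) = 1751/2000 ≈ 0.875500
step 6 [3y] swap r/2=1551/54928: DF=(1 − 1551/54928·(0.981100+0.962600+0.933100+0.895600+0.875500))/(1+1551/54928) = 8449/10000 ≈ 0.844900
step 7 [3.5y] swap r/2=1785/63143: DF=(1 − 1785/63143·(0.981100+0.962600+0.933100+0.895600+0.875500+0.844900))/(1+1785/63143) = 1643/2000 ≈ 0.821500
step 8 [4y] bond c/2=7/800: DF=(6772109/8000000 − 7/800·(0.981100+0.962600+0.933100+0.895600+0.875500+0.844900+0.821500))/(1+7/800) = 1961/2500 ≈ 0.784400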